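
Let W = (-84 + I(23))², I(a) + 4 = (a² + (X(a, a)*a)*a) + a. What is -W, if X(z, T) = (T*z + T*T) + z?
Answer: -327542169969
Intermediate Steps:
X(z, T) = z + T² + T*z (X(z, T) = (T*z + T²) + z = (T² + T*z) + z = z + T² + T*z)
I(a) = -4 + a + a² + a²*(a + 2*a²) (I(a) = -4 + ((a² + ((a + a² + a*a)*a)*a) + a) = -4 + ((a² + ((a + a² + a²)*a)*a) + a) = -4 + ((a² + ((a + 2*a²)*a)*a) + a) = -4 + ((a² + (a*(a + 2*a²))*a) + a) = -4 + ((a² + a²*(a + 2*a²)) + a) = -4 + (a + a² + a²*(a + 2*a²)) = -4 + a + a² + a²*(a + 2*a²))
W = 327542169969 (W = (-84 + (-4 + 23 + 23² + 23³*(1 + 2*23)))² = (-84 + (-4 + 23 + 529 + 12167*(1 + 46)))² = (-84 + (-4 + 23 + 529 + 12167*47))² = (-84 + (-4 + 23 + 529 + 571849))² = (-84 + 572397)² = 572313² = 327542169969)
-W = -1*327542169969 = -327542169969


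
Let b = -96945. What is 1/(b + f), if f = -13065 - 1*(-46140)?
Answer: -1/63870 ≈ -1.5657e-5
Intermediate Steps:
f = 33075 (f = -13065 + 46140 = 33075)
1/(b + f) = 1/(-96945 + 33075) = 1/(-63870) = -1/63870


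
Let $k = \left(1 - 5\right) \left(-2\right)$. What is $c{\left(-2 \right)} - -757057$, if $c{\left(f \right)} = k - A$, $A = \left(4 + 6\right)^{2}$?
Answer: $756965$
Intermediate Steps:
$A = 100$ ($A = 10^{2} = 100$)
$k = 8$ ($k = \left(-4\right) \left(-2\right) = 8$)
$c{\left(f \right)} = -92$ ($c{\left(f \right)} = 8 - 100 = -92$)
$c{\left(-2 \right)} - -757057 = -92 - -757057 = -92 + 757057 = 756965$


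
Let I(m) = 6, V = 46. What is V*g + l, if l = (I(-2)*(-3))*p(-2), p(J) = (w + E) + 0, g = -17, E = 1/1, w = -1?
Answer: -782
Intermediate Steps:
E = 1
p(J) = 0 (p(J) = (-1 + 1) + 0 = 0 + 0 = 0)
l = 0 (l = (6*(-3))*0 = -18*0 = 0)
V*g + l = 46*(-17) + 0 = -782 + 0 = -782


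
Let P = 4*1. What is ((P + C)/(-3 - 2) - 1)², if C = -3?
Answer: 36/25 ≈ 1.4400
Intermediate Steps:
P = 4
((P + C)/(-3 - 2) - 1)² = ((4 - 3)/(-3 - 2) - 1)² = (1/(-5) - 1)² = (1*(-⅕) - 1)² = (-⅕ - 1)² = (-6/5)² = 36/25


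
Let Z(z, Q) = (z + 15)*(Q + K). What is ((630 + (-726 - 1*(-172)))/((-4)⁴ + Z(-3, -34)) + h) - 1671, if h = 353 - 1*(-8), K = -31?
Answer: -171629/131 ≈ -1310.1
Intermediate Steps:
Z(z, Q) = (-31 + Q)*(15 + z) (Z(z, Q) = (z + 15)*(Q - 31) = (15 + z)*(-31 + Q) = (-31 + Q)*(15 + z))
h = 361 (h = 353 + 8 = 361)
((630 + (-726 - 1*(-172)))/((-4)⁴ + Z(-3, -34)) + h) - 1671 = ((630 + (-726 - 1*(-172)))/((-4)⁴ + (-465 - 31*(-3) + 15*(-34) - 34*(-3))) + 361) - 1671 = ((630 + (-726 + 172))/(256 + (-465 + 93 - 510 + 102)) + 361) - 1671 = ((630 - 554)/(256 - 780) + 361) - 1671 = (76/(-524) + 361) - 1671 = (76*(-1/524) + 361) - 1671 = (-19/131 + 361) - 1671 = 47272/131 - 1671 = -171629/131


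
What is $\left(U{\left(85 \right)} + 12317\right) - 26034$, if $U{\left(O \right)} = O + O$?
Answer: $-13547$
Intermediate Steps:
$U{\left(O \right)} = 2 O$
$\left(U{\left(85 \right)} + 12317\right) - 26034 = \left(2 \cdot 85 + 12317\right) - 26034 = \left(170 + 12317\right) - 26034 = 12487 - 26034 = -13547$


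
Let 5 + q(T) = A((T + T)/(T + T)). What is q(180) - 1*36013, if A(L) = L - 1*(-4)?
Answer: -36013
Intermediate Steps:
A(L) = 4 + L (A(L) = L + 4 = 4 + L)
q(T) = 0 (q(T) = -5 + (4 + (T + T)/(T + T)) = -5 + (4 + (2*T)/((2*T))) = -5 + (4 + (2*T)*(1/(2*T))) = -5 + (4 + 1) = -5 + 5 = 0)
q(180) - 1*36013 = 0 - 1*36013 = 0 - 36013 = -36013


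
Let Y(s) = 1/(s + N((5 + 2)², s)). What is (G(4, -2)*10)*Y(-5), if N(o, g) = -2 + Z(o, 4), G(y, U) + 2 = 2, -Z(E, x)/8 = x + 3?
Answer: 0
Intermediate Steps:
Z(E, x) = -24 - 8*x (Z(E, x) = -8*(x + 3) = -8*(3 + x) = -24 - 8*x)
G(y, U) = 0 (G(y, U) = -2 + 2 = 0)
N(o, g) = -58 (N(o, g) = -2 + (-24 - 8*4) = -2 + (-24 - 32) = -2 - 56 = -58)
Y(s) = 1/(-58 + s) (Y(s) = 1/(s - 58) = 1/(-58 + s))
(G(4, -2)*10)*Y(-5) = (0*10)/(-58 - 5) = 0/(-63) = 0*(-1/63) = 0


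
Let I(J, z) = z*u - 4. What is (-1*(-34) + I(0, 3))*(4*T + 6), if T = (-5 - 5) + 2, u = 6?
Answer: -1248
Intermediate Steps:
I(J, z) = -4 + 6*z (I(J, z) = z*6 - 4 = 6*z - 4 = -4 + 6*z)
T = -8 (T = -10 + 2 = -8)
(-1*(-34) + I(0, 3))*(4*T + 6) = (-1*(-34) + (-4 + 6*3))*(4*(-8) + 6) = (34 + (-4 + 18))*(-32 + 6) = (34 + 14)*(-26) = 48*(-26) = -1248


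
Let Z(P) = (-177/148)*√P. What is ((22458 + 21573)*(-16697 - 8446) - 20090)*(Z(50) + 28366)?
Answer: -31403758141418 + 979775997855*√2/148 ≈ -3.1394e+13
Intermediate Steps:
Z(P) = -177*√P/148 (Z(P) = (-177*1/148)*√P = -177*√P/148)
((22458 + 21573)*(-16697 - 8446) - 20090)*(Z(50) + 28366) = ((22458 + 21573)*(-16697 - 8446) - 20090)*(-885*√2/148 + 28366) = (44031*(-25143) - 20090)*(-885*√2/148 + 28366) = (-1107071433 - 20090)*(-885*√2/148 + 28366) = -1107091523*(28366 - 885*√2/148) = -31403758141418 + 979775997855*√2/148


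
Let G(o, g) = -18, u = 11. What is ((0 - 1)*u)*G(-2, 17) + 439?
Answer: 637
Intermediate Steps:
((0 - 1)*u)*G(-2, 17) + 439 = ((0 - 1)*11)*(-18) + 439 = -1*11*(-18) + 439 = -11*(-18) + 439 = 198 + 439 = 637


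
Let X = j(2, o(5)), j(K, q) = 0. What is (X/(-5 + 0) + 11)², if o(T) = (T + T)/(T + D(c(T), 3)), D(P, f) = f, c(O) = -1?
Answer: 121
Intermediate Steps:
o(T) = 2*T/(3 + T) (o(T) = (T + T)/(T + 3) = (2*T)/(3 + T) = 2*T/(3 + T))
X = 0
(X/(-5 + 0) + 11)² = (0/(-5 + 0) + 11)² = (0/(-5) + 11)² = (-⅕*0 + 11)² = (0 + 11)² = 11² = 121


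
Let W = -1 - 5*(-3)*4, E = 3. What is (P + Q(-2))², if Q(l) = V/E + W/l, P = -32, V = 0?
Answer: 15129/4 ≈ 3782.3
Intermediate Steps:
W = 59 (W = -1 + 15*4 = -1 + 60 = 59)
Q(l) = 59/l (Q(l) = 0/3 + 59/l = 0*(⅓) + 59/l = 0 + 59/l = 59/l)
(P + Q(-2))² = (-32 + 59/(-2))² = (-32 + 59*(-½))² = (-32 - 59/2)² = (-123/2)² = 15129/4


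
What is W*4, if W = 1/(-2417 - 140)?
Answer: -4/2557 ≈ -0.0015643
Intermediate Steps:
W = -1/2557 (W = 1/(-2557) = -1/2557 ≈ -0.00039108)
W*4 = -1/2557*4 = -4/2557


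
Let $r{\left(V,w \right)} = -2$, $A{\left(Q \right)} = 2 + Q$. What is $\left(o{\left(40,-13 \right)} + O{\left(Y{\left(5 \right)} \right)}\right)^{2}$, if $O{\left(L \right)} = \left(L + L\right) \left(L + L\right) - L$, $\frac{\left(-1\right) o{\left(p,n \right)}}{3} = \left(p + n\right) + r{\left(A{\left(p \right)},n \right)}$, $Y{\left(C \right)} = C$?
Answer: $400$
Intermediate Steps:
$o{\left(p,n \right)} = 6 - 3 n - 3 p$ ($o{\left(p,n \right)} = - 3 \left(\left(p + n\right) - 2\right) = - 3 \left(\left(n + p\right) - 2\right) = - 3 \left(-2 + n + p\right) = 6 - 3 n - 3 p$)
$O{\left(L \right)} = - L + 4 L^{2}$ ($O{\left(L \right)} = 2 L 2 L - L = 4 L^{2} - L = - L + 4 L^{2}$)
$\left(o{\left(40,-13 \right)} + O{\left(Y{\left(5 \right)} \right)}\right)^{2} = \left(\left(6 - -39 - 120\right) + 5 \left(-1 + 4 \cdot 5\right)\right)^{2} = \left(\left(6 + 39 - 120\right) + 5 \left(-1 + 20\right)\right)^{2} = \left(-75 + 5 \cdot 19\right)^{2} = \left(-75 + 95\right)^{2} = 20^{2} = 400$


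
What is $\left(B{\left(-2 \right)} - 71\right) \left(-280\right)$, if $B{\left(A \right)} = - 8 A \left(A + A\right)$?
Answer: $37800$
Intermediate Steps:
$B{\left(A \right)} = - 16 A^{2}$ ($B{\left(A \right)} = - 8 A 2 A = - 16 A^{2}$)
$\left(B{\left(-2 \right)} - 71\right) \left(-280\right) = \left(- 16 \left(-2\right)^{2} - 71\right) \left(-280\right) = \left(\left(-16\right) 4 - 71\right) \left(-280\right) = \left(-64 - 71\right) \left(-280\right) = \left(-135\right) \left(-280\right) = 37800$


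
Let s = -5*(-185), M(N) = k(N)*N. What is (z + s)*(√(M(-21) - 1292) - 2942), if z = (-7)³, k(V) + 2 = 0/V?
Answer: -1712244 + 14550*I*√2 ≈ -1.7122e+6 + 20577.0*I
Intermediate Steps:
k(V) = -2 (k(V) = -2 + 0/V = -2 + 0 = -2)
z = -343
M(N) = -2*N
s = 925
(z + s)*(√(M(-21) - 1292) - 2942) = (-343 + 925)*(√(-2*(-21) - 1292) - 2942) = 582*(√(42 - 1292) - 2942) = 582*(√(-1250) - 2942) = 582*(25*I*√2 - 2942) = 582*(-2942 + 25*I*√2) = -1712244 + 14550*I*√2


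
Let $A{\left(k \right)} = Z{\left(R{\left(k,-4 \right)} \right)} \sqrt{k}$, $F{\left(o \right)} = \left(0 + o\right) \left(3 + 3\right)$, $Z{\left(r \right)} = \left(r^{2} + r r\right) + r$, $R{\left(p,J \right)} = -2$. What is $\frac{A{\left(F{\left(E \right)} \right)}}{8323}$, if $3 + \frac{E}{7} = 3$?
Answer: $0$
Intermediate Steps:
$E = 0$ ($E = -21 + 7 \cdot 3 = -21 + 21 = 0$)
$Z{\left(r \right)} = r + 2 r^{2}$ ($Z{\left(r \right)} = \left(r^{2} + r^{2}\right) + r = 2 r^{2} + r = r + 2 r^{2}$)
$F{\left(o \right)} = 6 o$ ($F{\left(o \right)} = o 6 = 6 o$)
$A{\left(k \right)} = 6 \sqrt{k}$ ($A{\left(k \right)} = - 2 \left(1 + 2 \left(-2\right)\right) \sqrt{k} = - 2 \left(1 - 4\right) \sqrt{k} = \left(-2\right) \left(-3\right) \sqrt{k} = 6 \sqrt{k}$)
$\frac{A{\left(F{\left(E \right)} \right)}}{8323} = \frac{6 \sqrt{6 \cdot 0}}{8323} = 6 \sqrt{0} \cdot \frac{1}{8323} = 6 \cdot 0 \cdot \frac{1}{8323} = 0 \cdot \frac{1}{8323} = 0$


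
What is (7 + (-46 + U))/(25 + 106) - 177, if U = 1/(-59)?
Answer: -1370335/7729 ≈ -177.30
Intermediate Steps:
U = -1/59 ≈ -0.016949
(7 + (-46 + U))/(25 + 106) - 177 = (7 + (-46 - 1/59))/(25 + 106) - 177 = (7 - 2715/59)/131 - 177 = -2302/59*1/131 - 177 = -2302/7729 - 177 = -1370335/7729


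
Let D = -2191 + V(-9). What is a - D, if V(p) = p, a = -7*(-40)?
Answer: 2480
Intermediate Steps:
a = 280
D = -2200 (D = -2191 - 9 = -2200)
a - D = 280 - 1*(-2200) = 280 + 2200 = 2480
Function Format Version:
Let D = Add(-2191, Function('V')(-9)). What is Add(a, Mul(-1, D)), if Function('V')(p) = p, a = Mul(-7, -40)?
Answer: 2480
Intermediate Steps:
a = 280
D = -2200 (D = Add(-2191, -9) = -2200)
Add(a, Mul(-1, D)) = Add(280, Mul(-1, -2200)) = Add(280, 2200) = 2480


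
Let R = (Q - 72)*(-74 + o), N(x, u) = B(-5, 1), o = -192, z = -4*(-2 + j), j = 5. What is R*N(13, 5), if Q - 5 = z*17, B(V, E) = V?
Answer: -360430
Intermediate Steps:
z = -12 (z = -4*(-2 + 5) = -4*3 = -12)
N(x, u) = -5
Q = -199 (Q = 5 - 12*17 = 5 - 204 = -199)
R = 72086 (R = (-199 - 72)*(-74 - 192) = -271*(-266) = 72086)
R*N(13, 5) = 72086*(-5) = -360430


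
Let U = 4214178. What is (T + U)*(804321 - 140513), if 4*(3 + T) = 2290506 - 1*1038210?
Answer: 3005224104192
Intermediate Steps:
T = 313071 (T = -3 + (2290506 - 1*1038210)/4 = -3 + (2290506 - 1038210)/4 = -3 + (¼)*1252296 = -3 + 313074 = 313071)
(T + U)*(804321 - 140513) = (313071 + 4214178)*(804321 - 140513) = 4527249*663808 = 3005224104192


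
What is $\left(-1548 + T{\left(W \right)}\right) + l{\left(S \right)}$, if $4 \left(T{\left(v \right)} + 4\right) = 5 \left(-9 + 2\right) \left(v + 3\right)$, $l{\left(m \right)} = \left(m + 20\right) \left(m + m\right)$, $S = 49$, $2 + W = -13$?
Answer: $5315$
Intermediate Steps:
$W = -15$ ($W = -2 - 13 = -15$)
$l{\left(m \right)} = 2 m \left(20 + m\right)$ ($l{\left(m \right)} = \left(20 + m\right) 2 m = 2 m \left(20 + m\right)$)
$T{\left(v \right)} = - \frac{121}{4} - \frac{35 v}{4}$ ($T{\left(v \right)} = -4 + \frac{5 \left(-9 + 2\right) \left(v + 3\right)}{4} = -4 + \frac{5 \left(- 7 \left(3 + v\right)\right)}{4} = -4 + \frac{5 \left(-21 - 7 v\right)}{4} = -4 + \frac{-105 - 35 v}{4} = -4 - \left(\frac{105}{4} + \frac{35 v}{4}\right) = - \frac{121}{4} - \frac{35 v}{4}$)
$\left(-1548 + T{\left(W \right)}\right) + l{\left(S \right)} = \left(-1548 - -101\right) + 2 \cdot 49 \left(20 + 49\right) = \left(-1548 + \left(- \frac{121}{4} + \frac{525}{4}\right)\right) + 2 \cdot 49 \cdot 69 = \left(-1548 + 101\right) + 6762 = -1447 + 6762 = 5315$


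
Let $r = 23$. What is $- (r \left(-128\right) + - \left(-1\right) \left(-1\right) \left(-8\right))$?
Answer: $2936$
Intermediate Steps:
$- (r \left(-128\right) + - \left(-1\right) \left(-1\right) \left(-8\right)) = - (23 \left(-128\right) + - \left(-1\right) \left(-1\right) \left(-8\right)) = - (-2944 + \left(-1\right) 1 \left(-8\right)) = - (-2944 - -8) = - (-2944 + 8) = \left(-1\right) \left(-2936\right) = 2936$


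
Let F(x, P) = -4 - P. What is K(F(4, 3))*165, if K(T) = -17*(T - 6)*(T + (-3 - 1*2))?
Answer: -437580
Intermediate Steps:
K(T) = -17*(-6 + T)*(-5 + T) (K(T) = -17*(-6 + T)*(T + (-3 - 2)) = -17*(-6 + T)*(T - 5) = -17*(-6 + T)*(-5 + T))
K(F(4, 3))*165 = (-510 - 17*(-4 - 1*3)² + 187*(-4 - 1*3))*165 = (-510 - 17*(-4 - 3)² + 187*(-4 - 3))*165 = (-510 - 17*(-7)² + 187*(-7))*165 = (-510 - 17*49 - 1309)*165 = (-510 - 833 - 1309)*165 = -2652*165 = -437580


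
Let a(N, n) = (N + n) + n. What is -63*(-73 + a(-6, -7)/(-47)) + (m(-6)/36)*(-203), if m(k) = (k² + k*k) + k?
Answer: 1184407/282 ≈ 4200.0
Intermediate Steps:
m(k) = k + 2*k² (m(k) = (k² + k²) + k = 2*k² + k = k + 2*k²)
a(N, n) = N + 2*n
-63*(-73 + a(-6, -7)/(-47)) + (m(-6)/36)*(-203) = -63*(-73 + (-6 + 2*(-7))/(-47)) + (-6*(1 + 2*(-6))/36)*(-203) = -63*(-73 + (-6 - 14)*(-1/47)) + (-6*(1 - 12)*(1/36))*(-203) = -63*(-73 - 20*(-1/47)) + (-6*(-11)*(1/36))*(-203) = -63*(-73 + 20/47) + (66*(1/36))*(-203) = -63*(-3411/47) + (11/6)*(-203) = 214893/47 - 2233/6 = 1184407/282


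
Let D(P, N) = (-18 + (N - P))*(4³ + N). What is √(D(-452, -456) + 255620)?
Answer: 2*√66061 ≈ 514.05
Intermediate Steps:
D(P, N) = (64 + N)*(-18 + N - P) (D(P, N) = (-18 + N - P)*(64 + N) = (64 + N)*(-18 + N - P))
√(D(-452, -456) + 255620) = √((-1152 + (-456)² - 64*(-452) + 46*(-456) - 1*(-456)*(-452)) + 255620) = √((-1152 + 207936 + 28928 - 20976 - 206112) + 255620) = √(8624 + 255620) = √264244 = 2*√66061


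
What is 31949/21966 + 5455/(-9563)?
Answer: 185703757/210060858 ≈ 0.88405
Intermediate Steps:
31949/21966 + 5455/(-9563) = 31949*(1/21966) + 5455*(-1/9563) = 31949/21966 - 5455/9563 = 185703757/210060858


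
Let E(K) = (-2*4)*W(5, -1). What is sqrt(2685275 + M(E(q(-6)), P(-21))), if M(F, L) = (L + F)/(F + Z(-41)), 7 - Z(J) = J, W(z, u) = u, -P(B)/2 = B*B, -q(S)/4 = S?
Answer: sqrt(526310841)/14 ≈ 1638.7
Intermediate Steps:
q(S) = -4*S
P(B) = -2*B**2 (P(B) = -2*B*B = -2*B**2)
Z(J) = 7 - J
E(K) = 8 (E(K) = -2*4*(-1) = -8*(-1) = 8)
M(F, L) = (F + L)/(48 + F) (M(F, L) = (L + F)/(F + (7 - 1*(-41))) = (F + L)/(F + (7 + 41)) = (F + L)/(F + 48) = (F + L)/(48 + F))
sqrt(2685275 + M(E(q(-6)), P(-21))) = sqrt(2685275 + (8 - 2*(-21)**2)/(48 + 8)) = sqrt(2685275 + (8 - 2*441)/56) = sqrt(2685275 + (8 - 882)/56) = sqrt(2685275 + (1/56)*(-874)) = sqrt(2685275 - 437/28) = sqrt(75187263/28) = sqrt(526310841)/14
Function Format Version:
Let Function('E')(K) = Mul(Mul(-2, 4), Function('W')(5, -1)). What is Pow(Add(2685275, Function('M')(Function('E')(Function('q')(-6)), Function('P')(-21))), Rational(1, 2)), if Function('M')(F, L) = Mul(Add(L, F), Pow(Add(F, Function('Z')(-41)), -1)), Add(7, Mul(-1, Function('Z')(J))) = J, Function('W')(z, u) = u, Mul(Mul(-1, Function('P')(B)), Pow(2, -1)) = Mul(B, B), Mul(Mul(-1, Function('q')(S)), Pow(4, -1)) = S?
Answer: Mul(Rational(1, 14), Pow(526310841, Rational(1, 2))) ≈ 1638.7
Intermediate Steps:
Function('q')(S) = Mul(-4, S)
Function('P')(B) = Mul(-2, Pow(B, 2)) (Function('P')(B) = Mul(-2, Mul(B, B)) = Mul(-2, Pow(B, 2)))
Function('Z')(J) = Add(7, Mul(-1, J))
Function('E')(K) = 8 (Function('E')(K) = Mul(Mul(-2, 4), -1) = Mul(-8, -1) = 8)
Function('M')(F, L) = Mul(Pow(Add(48, F), -1), Add(F, L)) (Function('M')(F, L) = Mul(Add(L, F), Pow(Add(F, Add(7, Mul(-1, -41))), -1)) = Mul(Add(F, L), Pow(Add(F, Add(7, 41)), -1)) = Mul(Add(F, L), Pow(Add(F, 48), -1)) = Mul(Add(F, L), Pow(Add(48, F), -1)) = Mul(Pow(Add(48, F), -1), Add(F, L)))
Pow(Add(2685275, Function('M')(Function('E')(Function('q')(-6)), Function('P')(-21))), Rational(1, 2)) = Pow(Add(2685275, Mul(Pow(Add(48, 8), -1), Add(8, Mul(-2, Pow(-21, 2))))), Rational(1, 2)) = Pow(Add(2685275, Mul(Pow(56, -1), Add(8, Mul(-2, 441)))), Rational(1, 2)) = Pow(Add(2685275, Mul(Rational(1, 56), Add(8, -882))), Rational(1, 2)) = Pow(Add(2685275, Mul(Rational(1, 56), -874)), Rational(1, 2)) = Pow(Add(2685275, Rational(-437, 28)), Rational(1, 2)) = Pow(Rational(75187263, 28), Rational(1, 2)) = Mul(Rational(1, 14), Pow(526310841, Rational(1, 2)))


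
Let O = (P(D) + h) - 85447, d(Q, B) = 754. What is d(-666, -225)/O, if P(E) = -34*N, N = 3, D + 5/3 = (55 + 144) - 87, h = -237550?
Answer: -754/323099 ≈ -0.0023336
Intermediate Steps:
D = 331/3 (D = -5/3 + ((55 + 144) - 87) = -5/3 + (199 - 87) = -5/3 + 112 = 331/3 ≈ 110.33)
P(E) = -102 (P(E) = -34*3 = -102)
O = -323099 (O = (-102 - 237550) - 85447 = -237652 - 85447 = -323099)
d(-666, -225)/O = 754/(-323099) = 754*(-1/323099) = -754/323099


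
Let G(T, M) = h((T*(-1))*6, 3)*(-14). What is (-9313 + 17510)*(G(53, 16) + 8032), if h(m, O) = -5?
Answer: 66412094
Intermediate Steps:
G(T, M) = 70 (G(T, M) = -5*(-14) = 70)
(-9313 + 17510)*(G(53, 16) + 8032) = (-9313 + 17510)*(70 + 8032) = 8197*8102 = 66412094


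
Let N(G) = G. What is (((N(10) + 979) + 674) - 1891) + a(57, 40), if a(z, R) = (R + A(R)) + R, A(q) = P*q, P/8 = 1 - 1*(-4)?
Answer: 1452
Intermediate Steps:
P = 40 (P = 8*(1 - 1*(-4)) = 8*(1 + 4) = 8*5 = 40)
A(q) = 40*q
a(z, R) = 42*R (a(z, R) = (R + 40*R) + R = 41*R + R = 42*R)
(((N(10) + 979) + 674) - 1891) + a(57, 40) = (((10 + 979) + 674) - 1891) + 42*40 = ((989 + 674) - 1891) + 1680 = (1663 - 1891) + 1680 = -228 + 1680 = 1452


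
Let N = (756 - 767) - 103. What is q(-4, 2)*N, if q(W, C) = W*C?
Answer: 912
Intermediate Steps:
q(W, C) = C*W
N = -114 (N = -11 - 103 = -114)
q(-4, 2)*N = (2*(-4))*(-114) = -8*(-114) = 912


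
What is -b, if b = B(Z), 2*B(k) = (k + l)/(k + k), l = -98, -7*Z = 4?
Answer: -345/8 ≈ -43.125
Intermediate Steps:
Z = -4/7 (Z = -⅐*4 = -4/7 ≈ -0.57143)
B(k) = (-98 + k)/(4*k) (B(k) = ((k - 98)/(k + k))/2 = ((-98 + k)/((2*k)))/2 = ((-98 + k)*(1/(2*k)))/2 = ((-98 + k)/(2*k))/2 = (-98 + k)/(4*k))
b = 345/8 (b = (-98 - 4/7)/(4*(-4/7)) = (¼)*(-7/4)*(-690/7) = 345/8 ≈ 43.125)
-b = -1*345/8 = -345/8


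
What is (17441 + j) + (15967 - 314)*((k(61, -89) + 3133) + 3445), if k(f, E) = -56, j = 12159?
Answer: 102118466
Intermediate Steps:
(17441 + j) + (15967 - 314)*((k(61, -89) + 3133) + 3445) = (17441 + 12159) + (15967 - 314)*((-56 + 3133) + 3445) = 29600 + 15653*(3077 + 3445) = 29600 + 15653*6522 = 29600 + 102088866 = 102118466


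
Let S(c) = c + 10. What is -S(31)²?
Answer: -1681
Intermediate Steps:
S(c) = 10 + c
-S(31)² = -(10 + 31)² = -1*41² = -1*1681 = -1681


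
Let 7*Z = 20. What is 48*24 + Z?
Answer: 8084/7 ≈ 1154.9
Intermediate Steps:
Z = 20/7 (Z = (⅐)*20 = 20/7 ≈ 2.8571)
48*24 + Z = 48*24 + 20/7 = 1152 + 20/7 = 8084/7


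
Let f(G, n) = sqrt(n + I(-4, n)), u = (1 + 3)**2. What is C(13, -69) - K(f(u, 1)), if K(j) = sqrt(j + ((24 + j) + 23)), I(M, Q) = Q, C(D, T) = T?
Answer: -69 - sqrt(47 + 2*sqrt(2)) ≈ -76.059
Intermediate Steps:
u = 16 (u = 4**2 = 16)
f(G, n) = sqrt(2)*sqrt(n) (f(G, n) = sqrt(n + n) = sqrt(2*n) = sqrt(2)*sqrt(n))
K(j) = sqrt(47 + 2*j) (K(j) = sqrt(j + (47 + j)) = sqrt(47 + 2*j))
C(13, -69) - K(f(u, 1)) = -69 - sqrt(47 + 2*(sqrt(2)*sqrt(1))) = -69 - sqrt(47 + 2*(sqrt(2)*1)) = -69 - sqrt(47 + 2*sqrt(2))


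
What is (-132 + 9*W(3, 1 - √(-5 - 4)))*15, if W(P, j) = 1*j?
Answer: -1845 - 405*I ≈ -1845.0 - 405.0*I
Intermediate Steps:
W(P, j) = j
(-132 + 9*W(3, 1 - √(-5 - 4)))*15 = (-132 + 9*(1 - √(-5 - 4)))*15 = (-132 + 9*(1 - √(-9)))*15 = (-132 + 9*(1 - 3*I))*15 = (-132 + (9 - 27*I))*15 = (-123 - 27*I)*15 = -1845 - 405*I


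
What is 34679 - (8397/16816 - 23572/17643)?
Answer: 10288976533633/296684688 ≈ 34680.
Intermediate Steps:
34679 - (8397/16816 - 23572/17643) = 34679 - 1*(-248238481/296684688) = 34679 + 248238481/296684688 = 10288976533633/296684688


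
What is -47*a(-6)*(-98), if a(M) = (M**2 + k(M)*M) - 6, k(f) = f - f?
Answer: 138180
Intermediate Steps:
k(f) = 0
a(M) = -6 + M**2 (a(M) = (M**2 + 0*M) - 6 = (M**2 + 0) - 6 = M**2 - 6 = -6 + M**2)
-47*a(-6)*(-98) = -47*(-6 + (-6)**2)*(-98) = -47*(-6 + 36)*(-98) = -47*30*(-98) = -1410*(-98) = 138180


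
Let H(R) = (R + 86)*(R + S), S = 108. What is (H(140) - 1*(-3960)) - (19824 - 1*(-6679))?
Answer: 33505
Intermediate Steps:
H(R) = (86 + R)*(108 + R) (H(R) = (R + 86)*(R + 108) = (86 + R)*(108 + R))
(H(140) - 1*(-3960)) - (19824 - 1*(-6679)) = ((9288 + 140² + 194*140) - 1*(-3960)) - (19824 - 1*(-6679)) = ((9288 + 19600 + 27160) + 3960) - (19824 + 6679) = (56048 + 3960) - 1*26503 = 60008 - 26503 = 33505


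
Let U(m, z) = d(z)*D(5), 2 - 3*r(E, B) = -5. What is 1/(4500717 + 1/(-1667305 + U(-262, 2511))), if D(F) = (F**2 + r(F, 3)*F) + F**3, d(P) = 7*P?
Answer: 1174310/5285236980271 ≈ 2.2219e-7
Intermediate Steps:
r(E, B) = 7/3 (r(E, B) = 2/3 - 1/3*(-5) = 2/3 + 5/3 = 7/3)
D(F) = F**2 + F**3 + 7*F/3 (D(F) = (F**2 + 7*F/3) + F**3 = F**2 + F**3 + 7*F/3)
U(m, z) = 3395*z/3 (U(m, z) = (7*z)*(5*(7/3 + 5 + 5**2)) = (7*z)*(5*(7/3 + 5 + 25)) = (7*z)*(5*(97/3)) = (7*z)*(485/3) = 3395*z/3)
1/(4500717 + 1/(-1667305 + U(-262, 2511))) = 1/(4500717 + 1/(-1667305 + (3395/3)*2511)) = 1/(4500717 + 1/(-1667305 + 2841615)) = 1/(4500717 + 1/1174310) = 1/(5285236980271/1174310) = 1174310/5285236980271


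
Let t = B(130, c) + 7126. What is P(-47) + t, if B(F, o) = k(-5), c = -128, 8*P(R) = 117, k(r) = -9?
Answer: 57053/8 ≈ 7131.6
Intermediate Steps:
P(R) = 117/8 (P(R) = (1/8)*117 = 117/8)
B(F, o) = -9
t = 7117 (t = -9 + 7126 = 7117)
P(-47) + t = 117/8 + 7117 = 57053/8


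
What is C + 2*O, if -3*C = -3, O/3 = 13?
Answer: 79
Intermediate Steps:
O = 39 (O = 3*13 = 39)
C = 1 (C = -1/3*(-3) = 1)
C + 2*O = 1 + 2*39 = 1 + 78 = 79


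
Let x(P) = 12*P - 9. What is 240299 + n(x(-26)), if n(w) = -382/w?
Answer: 77136361/321 ≈ 2.4030e+5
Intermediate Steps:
x(P) = -9 + 12*P
240299 + n(x(-26)) = 240299 - 382/(-9 + 12*(-26)) = 240299 - 382/(-9 - 312) = 240299 - 382/(-321) = 240299 - 382*(-1/321) = 240299 + 382/321 = 77136361/321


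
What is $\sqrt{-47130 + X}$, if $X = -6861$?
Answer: $3 i \sqrt{5999} \approx 232.36 i$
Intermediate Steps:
$\sqrt{-47130 + X} = \sqrt{-47130 - 6861} = \sqrt{-53991} = 3 i \sqrt{5999}$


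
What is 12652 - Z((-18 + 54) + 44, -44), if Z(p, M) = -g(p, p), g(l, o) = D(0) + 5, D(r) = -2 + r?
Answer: 12655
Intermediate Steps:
g(l, o) = 3 (g(l, o) = (-2 + 0) + 5 = -2 + 5 = 3)
Z(p, M) = -3 (Z(p, M) = -1*3 = -3)
12652 - Z((-18 + 54) + 44, -44) = 12652 - 1*(-3) = 12652 + 3 = 12655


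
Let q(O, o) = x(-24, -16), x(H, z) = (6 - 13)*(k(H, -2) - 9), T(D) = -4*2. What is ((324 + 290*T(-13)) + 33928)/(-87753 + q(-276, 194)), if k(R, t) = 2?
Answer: -7983/21926 ≈ -0.36409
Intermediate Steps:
T(D) = -8
x(H, z) = 49 (x(H, z) = (6 - 13)*(2 - 9) = -7*(-7) = 49)
q(O, o) = 49
((324 + 290*T(-13)) + 33928)/(-87753 + q(-276, 194)) = ((324 + 290*(-8)) + 33928)/(-87753 + 49) = ((324 - 2320) + 33928)/(-87704) = (-1996 + 33928)*(-1/87704) = 31932*(-1/87704) = -7983/21926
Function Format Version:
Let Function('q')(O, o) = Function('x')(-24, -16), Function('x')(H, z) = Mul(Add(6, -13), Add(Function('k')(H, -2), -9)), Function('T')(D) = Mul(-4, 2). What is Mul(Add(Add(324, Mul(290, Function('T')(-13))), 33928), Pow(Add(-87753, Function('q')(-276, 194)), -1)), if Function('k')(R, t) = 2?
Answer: Rational(-7983, 21926) ≈ -0.36409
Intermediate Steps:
Function('T')(D) = -8
Function('x')(H, z) = 49 (Function('x')(H, z) = Mul(Add(6, -13), Add(2, -9)) = Mul(-7, -7) = 49)
Function('q')(O, o) = 49
Mul(Add(Add(324, Mul(290, Function('T')(-13))), 33928), Pow(Add(-87753, Function('q')(-276, 194)), -1)) = Mul(Add(Add(324, Mul(290, -8)), 33928), Pow(Add(-87753, 49), -1)) = Mul(Add(Add(324, -2320), 33928), Pow(-87704, -1)) = Mul(Add(-1996, 33928), Rational(-1, 87704)) = Mul(31932, Rational(-1, 87704)) = Rational(-7983, 21926)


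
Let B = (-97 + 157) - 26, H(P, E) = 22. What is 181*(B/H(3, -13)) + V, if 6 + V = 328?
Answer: 6619/11 ≈ 601.73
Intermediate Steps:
V = 322 (V = -6 + 328 = 322)
B = 34 (B = 60 - 26 = 34)
181*(B/H(3, -13)) + V = 181*(34/22) + 322 = 181*(34*(1/22)) + 322 = 181*(17/11) + 322 = 3077/11 + 322 = 6619/11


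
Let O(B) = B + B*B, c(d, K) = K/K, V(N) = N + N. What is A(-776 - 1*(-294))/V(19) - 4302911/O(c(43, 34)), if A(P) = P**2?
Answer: -81522985/38 ≈ -2.1453e+6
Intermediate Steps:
V(N) = 2*N
c(d, K) = 1
O(B) = B + B**2
A(-776 - 1*(-294))/V(19) - 4302911/O(c(43, 34)) = (-776 - 1*(-294))**2/((2*19)) - 4302911/(1 + 1) = (-776 + 294)**2/38 - 4302911/(1*2) = (-482)**2*(1/38) - 4302911/2 = 232324*(1/38) - 4302911*1/2 = 116162/19 - 4302911/2 = -81522985/38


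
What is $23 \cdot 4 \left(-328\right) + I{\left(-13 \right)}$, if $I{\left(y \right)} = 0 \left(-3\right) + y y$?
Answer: $-30007$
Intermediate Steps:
$I{\left(y \right)} = y^{2}$ ($I{\left(y \right)} = 0 + y^{2} = y^{2}$)
$23 \cdot 4 \left(-328\right) + I{\left(-13 \right)} = 23 \cdot 4 \left(-328\right) + \left(-13\right)^{2} = 92 \left(-328\right) + 169 = -30176 + 169 = -30007$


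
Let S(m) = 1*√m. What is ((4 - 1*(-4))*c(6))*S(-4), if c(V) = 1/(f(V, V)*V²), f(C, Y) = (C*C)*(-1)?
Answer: -I/81 ≈ -0.012346*I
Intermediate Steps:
f(C, Y) = -C² (f(C, Y) = C²*(-1) = -C²)
S(m) = √m
c(V) = -1/V⁴ (c(V) = 1/((-V²)*V²) = 1/(-V⁴) = -1/V⁴)
((4 - 1*(-4))*c(6))*S(-4) = ((4 - 1*(-4))*(-1/6⁴))*√(-4) = ((4 + 4)*(-1*1/1296))*(2*I) = (8*(-1/1296))*(2*I) = -I/81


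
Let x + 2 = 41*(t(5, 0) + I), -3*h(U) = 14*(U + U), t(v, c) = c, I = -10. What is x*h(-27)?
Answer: -103824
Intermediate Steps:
h(U) = -28*U/3 (h(U) = -14*(U + U)/3 = -14*2*U/3 = -28*U/3)
x = -412 (x = -2 + 41*(0 - 10) = -2 + 41*(-10) = -2 - 410 = -412)
x*h(-27) = -(-11536)*(-27)/3 = -412*252 = -103824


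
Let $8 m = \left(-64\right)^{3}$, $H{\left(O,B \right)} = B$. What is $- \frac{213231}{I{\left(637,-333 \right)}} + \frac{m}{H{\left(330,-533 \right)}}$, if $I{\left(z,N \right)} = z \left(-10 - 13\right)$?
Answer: $\frac{45672007}{600691} \approx 76.032$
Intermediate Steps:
$m = -32768$ ($m = \frac{\left(-64\right)^{3}}{8} = \frac{1}{8} \left(-262144\right) = -32768$)
$I{\left(z,N \right)} = - 23 z$ ($I{\left(z,N \right)} = z \left(-23\right) = - 23 z$)
$- \frac{213231}{I{\left(637,-333 \right)}} + \frac{m}{H{\left(330,-533 \right)}} = - \frac{213231}{\left(-23\right) 637} - \frac{32768}{-533} = - \frac{213231}{-14651} - - \frac{32768}{533} = \left(-213231\right) \left(- \frac{1}{14651}\right) + \frac{32768}{533} = \frac{213231}{14651} + \frac{32768}{533} = \frac{45672007}{600691}$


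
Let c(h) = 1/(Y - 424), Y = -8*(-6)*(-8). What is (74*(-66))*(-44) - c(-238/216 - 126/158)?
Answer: 173635969/808 ≈ 2.1490e+5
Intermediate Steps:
Y = -384 (Y = 48*(-8) = -384)
c(h) = -1/808 (c(h) = 1/(-384 - 424) = 1/(-808) = -1/808)
(74*(-66))*(-44) - c(-238/216 - 126/158) = (74*(-66))*(-44) - 1*(-1/808) = -4884*(-44) + 1/808 = 214896 + 1/808 = 173635969/808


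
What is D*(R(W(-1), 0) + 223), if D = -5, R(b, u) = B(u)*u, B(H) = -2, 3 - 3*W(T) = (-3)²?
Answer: -1115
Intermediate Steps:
W(T) = -2 (W(T) = 1 - ⅓*(-3)² = 1 - ⅓*9 = 1 - 3 = -2)
R(b, u) = -2*u
D*(R(W(-1), 0) + 223) = -5*(-2*0 + 223) = -5*(0 + 223) = -5*223 = -1115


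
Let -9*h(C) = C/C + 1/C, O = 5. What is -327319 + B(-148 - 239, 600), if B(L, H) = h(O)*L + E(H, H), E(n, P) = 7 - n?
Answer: -1639302/5 ≈ -3.2786e+5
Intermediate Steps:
h(C) = -⅑ - 1/(9*C) (h(C) = -(C/C + 1/C)/9 = -(1 + 1/C)/9 = -⅑ - 1/(9*C))
B(L, H) = 7 - H - 2*L/15 (B(L, H) = ((⅑)*(-1 - 1*5)/5)*L + (7 - H) = ((⅑)*(⅕)*(-1 - 5))*L + (7 - H) = ((⅑)*(⅕)*(-6))*L + (7 - H) = -2*L/15 + (7 - H) = 7 - H - 2*L/15)
-327319 + B(-148 - 239, 600) = -327319 + (7 - 1*600 - 2*(-148 - 239)/15) = -327319 + (7 - 600 - 2/15*(-387)) = -327319 + (7 - 600 + 258/5) = -327319 - 2707/5 = -1639302/5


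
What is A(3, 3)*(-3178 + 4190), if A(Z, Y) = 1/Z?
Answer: 1012/3 ≈ 337.33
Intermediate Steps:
A(Z, Y) = 1/Z
A(3, 3)*(-3178 + 4190) = (-3178 + 4190)/3 = (⅓)*1012 = 1012/3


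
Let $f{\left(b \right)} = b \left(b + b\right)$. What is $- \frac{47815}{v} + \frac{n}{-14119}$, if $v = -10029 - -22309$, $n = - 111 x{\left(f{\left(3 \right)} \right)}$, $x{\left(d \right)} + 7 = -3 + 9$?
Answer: $- \frac{135292613}{34676264} \approx -3.9016$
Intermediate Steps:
$f{\left(b \right)} = 2 b^{2}$ ($f{\left(b \right)} = b 2 b = 2 b^{2}$)
$x{\left(d \right)} = -1$ ($x{\left(d \right)} = -7 + \left(-3 + 9\right) = -7 + 6 = -1$)
$n = 111$ ($n = \left(-111\right) \left(-1\right) = 111$)
$v = 12280$ ($v = -10029 + 22309 = 12280$)
$- \frac{47815}{v} + \frac{n}{-14119} = - \frac{47815}{12280} + \frac{111}{-14119} = \left(-47815\right) \frac{1}{12280} + 111 \left(- \frac{1}{14119}\right) = - \frac{9563}{2456} - \frac{111}{14119} = - \frac{135292613}{34676264}$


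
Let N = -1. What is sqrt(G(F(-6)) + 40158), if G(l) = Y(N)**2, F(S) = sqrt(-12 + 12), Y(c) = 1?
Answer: sqrt(40159) ≈ 200.40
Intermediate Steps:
F(S) = 0 (F(S) = sqrt(0) = 0)
G(l) = 1 (G(l) = 1**2 = 1)
sqrt(G(F(-6)) + 40158) = sqrt(1 + 40158) = sqrt(40159)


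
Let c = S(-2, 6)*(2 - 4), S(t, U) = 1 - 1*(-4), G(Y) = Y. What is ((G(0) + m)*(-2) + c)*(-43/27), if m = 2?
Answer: 602/27 ≈ 22.296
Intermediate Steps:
S(t, U) = 5 (S(t, U) = 1 + 4 = 5)
c = -10 (c = 5*(2 - 4) = 5*(-2) = -10)
((G(0) + m)*(-2) + c)*(-43/27) = ((0 + 2)*(-2) - 10)*(-43/27) = (2*(-2) - 10)*(-43*1/27) = (-4 - 10)*(-43/27) = -14*(-43/27) = 602/27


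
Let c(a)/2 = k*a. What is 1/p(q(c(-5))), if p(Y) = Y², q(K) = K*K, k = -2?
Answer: 1/160000 ≈ 6.2500e-6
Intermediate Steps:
c(a) = -4*a (c(a) = 2*(-2*a) = -4*a)
q(K) = K²
1/p(q(c(-5))) = 1/(((-4*(-5))²)²) = 1/((20²)²) = 1/(400²) = 1/160000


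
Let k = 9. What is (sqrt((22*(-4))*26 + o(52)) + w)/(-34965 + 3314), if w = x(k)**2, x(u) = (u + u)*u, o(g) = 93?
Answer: -26244/31651 - I*sqrt(2195)/31651 ≈ -0.82917 - 0.0014802*I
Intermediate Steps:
x(u) = 2*u**2 (x(u) = (2*u)*u = 2*u**2)
w = 26244 (w = (2*9**2)**2 = (2*81)**2 = 162**2 = 26244)
(sqrt((22*(-4))*26 + o(52)) + w)/(-34965 + 3314) = (sqrt((22*(-4))*26 + 93) + 26244)/(-34965 + 3314) = (sqrt(-88*26 + 93) + 26244)/(-31651) = (sqrt(-2288 + 93) + 26244)*(-1/31651) = (sqrt(-2195) + 26244)*(-1/31651) = (I*sqrt(2195) + 26244)*(-1/31651) = (26244 + I*sqrt(2195))*(-1/31651) = -26244/31651 - I*sqrt(2195)/31651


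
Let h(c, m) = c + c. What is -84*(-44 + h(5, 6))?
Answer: 2856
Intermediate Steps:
h(c, m) = 2*c
-84*(-44 + h(5, 6)) = -84*(-44 + 2*5) = -84*(-44 + 10) = -84*(-34) = 2856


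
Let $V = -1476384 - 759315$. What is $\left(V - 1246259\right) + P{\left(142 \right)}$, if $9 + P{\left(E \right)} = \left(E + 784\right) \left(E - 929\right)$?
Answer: $-4210729$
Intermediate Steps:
$V = -2235699$ ($V = -1476384 - 759315 = -2235699$)
$P{\left(E \right)} = -9 + \left(-929 + E\right) \left(784 + E\right)$ ($P{\left(E \right)} = -9 + \left(E + 784\right) \left(E - 929\right) = -9 + \left(784 + E\right) \left(-929 + E\right) = -9 + \left(-929 + E\right) \left(784 + E\right)$)
$\left(V - 1246259\right) + P{\left(142 \right)} = \left(-2235699 - 1246259\right) - \left(748935 - 20164\right) = -3481958 - 728771 = -4210729$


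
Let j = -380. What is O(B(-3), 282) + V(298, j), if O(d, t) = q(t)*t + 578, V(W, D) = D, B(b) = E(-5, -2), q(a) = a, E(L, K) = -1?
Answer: 79722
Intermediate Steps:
B(b) = -1
O(d, t) = 578 + t**2 (O(d, t) = t*t + 578 = t**2 + 578 = 578 + t**2)
O(B(-3), 282) + V(298, j) = (578 + 282**2) - 380 = (578 + 79524) - 380 = 80102 - 380 = 79722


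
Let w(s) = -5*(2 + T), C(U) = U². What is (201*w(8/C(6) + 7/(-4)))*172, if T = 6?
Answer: -1382880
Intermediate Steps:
w(s) = -40 (w(s) = -5*(2 + 6) = -5*8 = -40)
(201*w(8/C(6) + 7/(-4)))*172 = (201*(-40))*172 = -8040*172 = -1382880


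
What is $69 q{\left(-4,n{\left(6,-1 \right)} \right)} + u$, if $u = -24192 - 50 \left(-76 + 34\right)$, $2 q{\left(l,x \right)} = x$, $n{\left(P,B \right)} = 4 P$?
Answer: $-21264$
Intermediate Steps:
$q{\left(l,x \right)} = \frac{x}{2}$
$u = -22092$ ($u = -24192 - 50 \left(-42\right) = -24192 - -2100 = -24192 + 2100 = -22092$)
$69 q{\left(-4,n{\left(6,-1 \right)} \right)} + u = 69 \frac{4 \cdot 6}{2} - 22092 = 69 \cdot \frac{1}{2} \cdot 24 - 22092 = 69 \cdot 12 - 22092 = 828 - 22092 = -21264$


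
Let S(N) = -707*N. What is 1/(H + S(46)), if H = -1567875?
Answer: -1/1600397 ≈ -6.2484e-7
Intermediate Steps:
1/(H + S(46)) = 1/(-1567875 - 707*46) = 1/(-1567875 - 32522) = 1/(-1600397) = -1/1600397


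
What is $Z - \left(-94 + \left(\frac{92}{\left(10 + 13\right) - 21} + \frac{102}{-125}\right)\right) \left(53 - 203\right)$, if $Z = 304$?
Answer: $- \frac{35092}{5} \approx -7018.4$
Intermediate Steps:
$Z - \left(-94 + \left(\frac{92}{\left(10 + 13\right) - 21} + \frac{102}{-125}\right)\right) \left(53 - 203\right) = 304 - \left(-94 + \left(\frac{92}{\left(10 + 13\right) - 21} + \frac{102}{-125}\right)\right) \left(53 - 203\right) = 304 - \left(-94 + \left(\frac{92}{23 - 21} + 102 \left(- \frac{1}{125}\right)\right)\right) \left(-150\right) = 304 - \left(-94 - \left(\frac{102}{125} - \frac{92}{2}\right)\right) \left(-150\right) = 304 - \left(-94 + \left(92 \cdot \frac{1}{2} - \frac{102}{125}\right)\right) \left(-150\right) = 304 - \left(-94 + \left(46 - \frac{102}{125}\right)\right) \left(-150\right) = 304 - \left(-94 + \frac{5648}{125}\right) \left(-150\right) = 304 - \left(- \frac{6102}{125}\right) \left(-150\right) = 304 - \frac{36612}{5} = - \frac{35092}{5}$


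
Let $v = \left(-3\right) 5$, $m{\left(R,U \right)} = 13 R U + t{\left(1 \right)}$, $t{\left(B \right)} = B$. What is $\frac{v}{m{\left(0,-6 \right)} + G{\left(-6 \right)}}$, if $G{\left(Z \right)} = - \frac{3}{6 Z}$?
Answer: $- \frac{180}{13} \approx -13.846$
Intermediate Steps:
$G{\left(Z \right)} = - \frac{1}{2 Z}$ ($G{\left(Z \right)} = - 3 \frac{1}{6 Z} = - \frac{1}{2 Z}$)
$m{\left(R,U \right)} = 1 + 13 R U$ ($m{\left(R,U \right)} = 13 R U + 1 = 1 + 13 R U$)
$v = -15$
$\frac{v}{m{\left(0,-6 \right)} + G{\left(-6 \right)}} = \frac{1}{\left(1 + 13 \cdot 0 \left(-6\right)\right) - \frac{1}{2 \left(-6\right)}} \left(-15\right) = \frac{1}{\left(1 + 0\right) - - \frac{1}{12}} \left(-15\right) = \frac{1}{1 + \frac{1}{12}} \left(-15\right) = \frac{1}{\frac{13}{12}} \left(-15\right) = \frac{12}{13} \left(-15\right) = - \frac{180}{13}$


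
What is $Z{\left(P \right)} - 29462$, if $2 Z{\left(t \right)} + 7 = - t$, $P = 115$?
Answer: $-29523$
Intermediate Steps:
$Z{\left(t \right)} = - \frac{7}{2} - \frac{t}{2}$ ($Z{\left(t \right)} = - \frac{7}{2} + \frac{\left(-1\right) t}{2} = - \frac{7}{2} - \frac{t}{2}$)
$Z{\left(P \right)} - 29462 = \left(- \frac{7}{2} - \frac{115}{2}\right) - 29462 = -61 - 29462 = -29523$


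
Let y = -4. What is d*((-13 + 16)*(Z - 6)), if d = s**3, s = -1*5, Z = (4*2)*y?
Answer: 14250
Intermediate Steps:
Z = -32 (Z = (4*2)*(-4) = 8*(-4) = -32)
s = -5
d = -125 (d = (-5)**3 = -125)
d*((-13 + 16)*(Z - 6)) = -125*(-13 + 16)*(-32 - 6) = -375*(-38) = -125*(-114) = 14250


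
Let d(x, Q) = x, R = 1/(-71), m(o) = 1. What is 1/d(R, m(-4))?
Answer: -71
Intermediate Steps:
R = -1/71 ≈ -0.014085
1/d(R, m(-4)) = 1/(-1/71) = -71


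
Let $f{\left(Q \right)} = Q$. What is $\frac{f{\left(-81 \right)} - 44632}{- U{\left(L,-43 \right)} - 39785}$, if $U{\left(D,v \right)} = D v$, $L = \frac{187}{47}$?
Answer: $\frac{2101511}{1861854} \approx 1.1287$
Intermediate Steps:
$L = \frac{187}{47}$ ($L = 187 \cdot \frac{1}{47} = \frac{187}{47} \approx 3.9787$)
$\frac{f{\left(-81 \right)} - 44632}{- U{\left(L,-43 \right)} - 39785} = \frac{-81 - 44632}{- \frac{187 \left(-43\right)}{47} - 39785} = - \frac{44713}{\left(-1\right) \left(- \frac{8041}{47}\right) - 39785} = - \frac{44713}{\frac{8041}{47} - 39785} = - \frac{44713}{- \frac{1861854}{47}} = \left(-44713\right) \left(- \frac{47}{1861854}\right) = \frac{2101511}{1861854}$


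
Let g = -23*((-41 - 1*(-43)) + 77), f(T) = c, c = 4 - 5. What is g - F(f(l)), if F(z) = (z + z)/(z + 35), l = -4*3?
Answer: -30888/17 ≈ -1816.9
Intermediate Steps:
c = -1
l = -12
f(T) = -1
F(z) = 2*z/(35 + z) (F(z) = (2*z)/(35 + z) = 2*z/(35 + z))
g = -1817 (g = -23*((-41 + 43) + 77) = -23*(2 + 77) = -23*79 = -1817)
g - F(f(l)) = -1817 - 2*(-1)/(35 - 1) = -1817 - 2*(-1)/34 = -1817 - 1*(-1/17) = -1817 + 1/17 = -30888/17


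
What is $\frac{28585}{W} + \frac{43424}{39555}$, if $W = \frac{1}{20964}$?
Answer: $\frac{23703568750124}{39555} \approx 5.9926 \cdot 10^{8}$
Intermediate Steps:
$W = \frac{1}{20964} \approx 4.7701 \cdot 10^{-5}$
$\frac{28585}{W} + \frac{43424}{39555} = 28585 \frac{1}{\frac{1}{20964}} + \frac{43424}{39555} = 28585 \cdot 20964 + 43424 \cdot \frac{1}{39555} = 599255940 + \frac{43424}{39555} = \frac{23703568750124}{39555}$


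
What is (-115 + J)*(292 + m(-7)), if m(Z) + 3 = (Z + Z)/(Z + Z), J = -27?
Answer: -41180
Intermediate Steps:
m(Z) = -2 (m(Z) = -3 + (Z + Z)/(Z + Z) = -3 + (2*Z)/((2*Z)) = -3 + (2*Z)*(1/(2*Z)) = -3 + 1 = -2)
(-115 + J)*(292 + m(-7)) = (-115 - 27)*(292 - 2) = -142*290 = -41180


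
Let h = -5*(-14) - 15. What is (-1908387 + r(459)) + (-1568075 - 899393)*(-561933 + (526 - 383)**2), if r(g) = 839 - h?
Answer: 1336092534909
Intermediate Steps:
h = 55 (h = 70 - 15 = 55)
r(g) = 784 (r(g) = 839 - 1*55 = 839 - 55 = 784)
(-1908387 + r(459)) + (-1568075 - 899393)*(-561933 + (526 - 383)**2) = (-1908387 + 784) + (-1568075 - 899393)*(-561933 + (526 - 383)**2) = -1907603 - 2467468*(-561933 + 143**2) = -1907603 - 2467468*(-561933 + 20449) = -1907603 - 2467468*(-541484) = -1907603 + 1336094442512 = 1336092534909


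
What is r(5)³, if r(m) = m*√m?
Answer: 625*√5 ≈ 1397.5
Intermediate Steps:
r(m) = m^(3/2)
r(5)³ = (5^(3/2))³ = (5*√5)³ = 625*√5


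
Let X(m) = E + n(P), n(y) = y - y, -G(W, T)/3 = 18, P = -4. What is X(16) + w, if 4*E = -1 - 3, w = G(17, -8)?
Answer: -55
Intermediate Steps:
G(W, T) = -54 (G(W, T) = -3*18 = -54)
n(y) = 0
w = -54
E = -1 (E = (-1 - 3)/4 = (¼)*(-4) = -1)
X(m) = -1 (X(m) = -1 + 0 = -1)
X(16) + w = -1 - 54 = -55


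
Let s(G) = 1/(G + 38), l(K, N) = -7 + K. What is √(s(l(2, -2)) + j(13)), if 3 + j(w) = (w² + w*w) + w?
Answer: √379005/33 ≈ 18.656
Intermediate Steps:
j(w) = -3 + w + 2*w² (j(w) = -3 + ((w² + w*w) + w) = -3 + ((w² + w²) + w) = -3 + (2*w² + w) = -3 + (w + 2*w²) = -3 + w + 2*w²)
s(G) = 1/(38 + G)
√(s(l(2, -2)) + j(13)) = √(1/(38 + (-7 + 2)) + (-3 + 13 + 2*13²)) = √(1/(38 - 5) + (-3 + 13 + 2*169)) = √(1/33 + (-3 + 13 + 338)) = √(1/33 + 348) = √(11485/33) = √379005/33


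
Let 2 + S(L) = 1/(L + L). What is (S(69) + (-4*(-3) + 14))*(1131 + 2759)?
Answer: 6443785/69 ≈ 93388.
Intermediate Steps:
S(L) = -2 + 1/(2*L) (S(L) = -2 + 1/(L + L) = -2 + 1/(2*L))
(S(69) + (-4*(-3) + 14))*(1131 + 2759) = ((-2 + (½)/69) + (-4*(-3) + 14))*(1131 + 2759) = ((-2 + (½)*(1/69)) + (12 + 14))*3890 = ((-2 + 1/138) + 26)*3890 = (-275/138 + 26)*3890 = (3313/138)*3890 = 6443785/69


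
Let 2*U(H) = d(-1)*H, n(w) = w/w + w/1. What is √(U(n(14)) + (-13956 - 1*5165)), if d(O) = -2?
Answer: 8*I*√299 ≈ 138.33*I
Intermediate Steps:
n(w) = 1 + w (n(w) = 1 + w*1 = 1 + w)
U(H) = -H (U(H) = (-2*H)/2 = -H)
√(U(n(14)) + (-13956 - 1*5165)) = √(-(1 + 14) + (-13956 - 1*5165)) = √(-1*15 + (-13956 - 5165)) = √(-15 - 19121) = √(-19136) = 8*I*√299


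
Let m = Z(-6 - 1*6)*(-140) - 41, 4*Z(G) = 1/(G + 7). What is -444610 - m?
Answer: -444576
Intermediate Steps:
Z(G) = 1/(4*(7 + G)) (Z(G) = 1/(4*(G + 7)) = 1/(4*(7 + G)))
m = -34 (m = (1/(4*(7 + (-6 - 1*6))))*(-140) - 41 = (1/(4*(7 + (-6 - 6))))*(-140) - 41 = (1/(4*(7 - 12)))*(-140) - 41 = ((1/4)/(-5))*(-140) - 41 = ((1/4)*(-1/5))*(-140) - 41 = -1/20*(-140) - 41 = 7 - 41 = -34)
-444610 - m = -444610 - 1*(-34) = -444610 + 34 = -444576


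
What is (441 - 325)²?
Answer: 13456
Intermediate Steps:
(441 - 325)² = 116² = 13456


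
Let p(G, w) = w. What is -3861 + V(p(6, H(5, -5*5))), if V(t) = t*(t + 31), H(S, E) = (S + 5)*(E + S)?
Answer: 29939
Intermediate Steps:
H(S, E) = (5 + S)*(E + S)
V(t) = t*(31 + t)
-3861 + V(p(6, H(5, -5*5))) = -3861 + (5² + 5*(-5*5) + 5*5 - 5*5*5)*(31 + (5² + 5*(-5*5) + 5*5 - 5*5*5)) = -3861 + (25 + 5*(-25) + 25 - 25*5)*(31 + (25 + 5*(-25) + 25 - 25*5)) = -3861 + (25 - 125 + 25 - 125)*(31 + (25 - 125 + 25 - 125)) = -3861 - 200*(31 - 200) = -3861 - 200*(-169) = -3861 + 33800 = 29939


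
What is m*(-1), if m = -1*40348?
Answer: 40348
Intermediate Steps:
m = -40348
m*(-1) = -40348*(-1) = 40348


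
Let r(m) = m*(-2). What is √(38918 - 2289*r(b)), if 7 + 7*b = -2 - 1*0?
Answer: 2*√8258 ≈ 181.75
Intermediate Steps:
b = -9/7 (b = -1 + (-2 - 1*0)/7 = -1 + (-2 + 0)/7 = -1 + (⅐)*(-2) = -1 - 2/7 = -9/7 ≈ -1.2857)
r(m) = -2*m
√(38918 - 2289*r(b)) = √(38918 - (-4578)*(-9)/7) = √(38918 - 2289*18/7) = √(38918 - 5886) = √33032 = 2*√8258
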